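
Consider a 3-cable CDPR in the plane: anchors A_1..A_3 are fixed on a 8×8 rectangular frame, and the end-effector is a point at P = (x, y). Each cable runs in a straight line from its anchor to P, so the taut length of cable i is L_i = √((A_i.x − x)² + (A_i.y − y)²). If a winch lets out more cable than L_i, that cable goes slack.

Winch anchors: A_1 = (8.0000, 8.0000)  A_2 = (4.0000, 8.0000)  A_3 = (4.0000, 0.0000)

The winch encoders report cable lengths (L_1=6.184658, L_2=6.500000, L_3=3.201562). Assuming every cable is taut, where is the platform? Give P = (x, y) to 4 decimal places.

expand ‖A_i−P‖²=L_i² and subtract eq 1 (q_i ≔ ‖A_i‖²−L_i²)
q_1 = 64.0000+64.0000−38.2500 = 89.7500
eq1−eq2 → [8.0000  0.0000]·P = 52.0000
eq1−eq3 → [8.0000  16.0000]·P = 84.0000
2×2 solve → P = (6.5000, 2.0000)

(6.5000, 2.0000)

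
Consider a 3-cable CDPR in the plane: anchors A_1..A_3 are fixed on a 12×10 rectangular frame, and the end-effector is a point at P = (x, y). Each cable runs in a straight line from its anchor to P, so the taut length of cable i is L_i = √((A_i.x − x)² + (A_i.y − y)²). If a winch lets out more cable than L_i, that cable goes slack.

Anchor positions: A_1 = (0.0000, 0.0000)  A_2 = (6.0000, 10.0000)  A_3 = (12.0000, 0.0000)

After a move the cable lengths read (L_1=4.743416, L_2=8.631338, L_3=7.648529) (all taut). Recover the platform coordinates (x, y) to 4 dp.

circle eqns → linear via eq_j − eq_1; set q_j = A_j·A_j − L_j²
q_1 = 0.0000+0.0000−22.5000 = -22.5000
-12.0000·x − 20.0000·y = q_1−q_2 = -84.0000
-24.0000·x + 0.0000·y = q_1−q_3 = -108.0000
solve first two rows → x=4.5000, y=1.5000

(4.5000, 1.5000)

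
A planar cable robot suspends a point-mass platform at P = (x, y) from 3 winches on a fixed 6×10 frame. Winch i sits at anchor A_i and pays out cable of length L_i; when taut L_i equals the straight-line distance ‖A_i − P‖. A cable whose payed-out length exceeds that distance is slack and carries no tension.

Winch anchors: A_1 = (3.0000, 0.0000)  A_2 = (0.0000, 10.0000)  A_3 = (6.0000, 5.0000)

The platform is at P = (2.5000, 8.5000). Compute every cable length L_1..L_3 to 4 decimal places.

(8.5147, 2.9155, 4.9497)

L_1 = √((3.0000−2.5000)² + (0.0000−8.5000)²) = 8.5147
L_2 = √((0.0000−2.5000)² + (10.0000−8.5000)²) = 2.9155
L_3 = √((6.0000−2.5000)² + (5.0000−8.5000)²) = 4.9497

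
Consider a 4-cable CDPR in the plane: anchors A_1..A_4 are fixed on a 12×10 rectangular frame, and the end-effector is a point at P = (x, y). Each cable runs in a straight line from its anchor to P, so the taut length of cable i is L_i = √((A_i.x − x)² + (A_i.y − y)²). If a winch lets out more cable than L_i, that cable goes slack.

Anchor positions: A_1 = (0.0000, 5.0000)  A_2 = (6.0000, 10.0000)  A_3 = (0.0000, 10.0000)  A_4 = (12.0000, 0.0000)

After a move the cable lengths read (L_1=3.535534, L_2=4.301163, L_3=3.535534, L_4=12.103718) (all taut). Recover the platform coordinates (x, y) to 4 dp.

each cable: (A_i−P)·(A_i−P) = L_i²; let c_i = ‖A_i‖²−L_i²
c_1 = 0.0000+25.0000−12.5000 = 12.5000
row 1: -12.0000x − 10.0000y = -105.0000  (c_2=117.5000)
row 2: 0.0000x − 10.0000y = -75.0000  (c_3=87.5000)
row 3: -24.0000x + 10.0000y = 15.0000  (c_4=-2.5000)
Cramer on rows 1–2 → x = 2.5000, y = 7.5000
check cable 4: ‖A_4−P‖² = 146.5000 ≈ L_4² = 146.5000 ✓

(2.5000, 7.5000)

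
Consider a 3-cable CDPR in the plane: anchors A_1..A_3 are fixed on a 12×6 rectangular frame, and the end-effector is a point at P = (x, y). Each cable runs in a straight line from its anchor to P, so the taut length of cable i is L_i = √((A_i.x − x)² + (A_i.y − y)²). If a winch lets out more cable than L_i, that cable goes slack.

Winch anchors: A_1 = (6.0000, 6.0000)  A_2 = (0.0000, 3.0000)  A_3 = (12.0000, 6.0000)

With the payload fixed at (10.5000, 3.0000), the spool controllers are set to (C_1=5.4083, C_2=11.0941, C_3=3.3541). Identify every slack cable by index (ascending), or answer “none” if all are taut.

2

cable 1: L_1 = ‖A_1−P‖ = 5.4083;  C_1 = 5.4083 → taut
cable 2: L_2 = ‖A_2−P‖ = 10.5000;  C_2 = 11.0941 → slack
cable 3: L_3 = ‖A_3−P‖ = 3.3541;  C_3 = 3.3541 → taut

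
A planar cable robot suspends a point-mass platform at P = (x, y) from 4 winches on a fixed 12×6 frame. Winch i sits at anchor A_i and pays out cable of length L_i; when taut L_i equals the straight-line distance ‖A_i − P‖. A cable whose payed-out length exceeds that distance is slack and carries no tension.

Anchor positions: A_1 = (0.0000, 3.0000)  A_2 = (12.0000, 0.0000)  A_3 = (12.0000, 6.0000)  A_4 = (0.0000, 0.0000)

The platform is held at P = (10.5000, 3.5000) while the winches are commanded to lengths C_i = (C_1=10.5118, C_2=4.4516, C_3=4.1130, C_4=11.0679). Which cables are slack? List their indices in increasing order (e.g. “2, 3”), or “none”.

2, 3

cable 1: √((-10.5000)²+(-0.5000)²)=10.5119, C_1=10.5118: taut
cable 2: √((1.5000)²+(-3.5000)²)=3.8079, C_2=4.4516: slack
cable 3: √((1.5000)²+(2.5000)²)=2.9155, C_3=4.1130: slack
cable 4: √((-10.5000)²+(-3.5000)²)=11.0680, C_4=11.0679: taut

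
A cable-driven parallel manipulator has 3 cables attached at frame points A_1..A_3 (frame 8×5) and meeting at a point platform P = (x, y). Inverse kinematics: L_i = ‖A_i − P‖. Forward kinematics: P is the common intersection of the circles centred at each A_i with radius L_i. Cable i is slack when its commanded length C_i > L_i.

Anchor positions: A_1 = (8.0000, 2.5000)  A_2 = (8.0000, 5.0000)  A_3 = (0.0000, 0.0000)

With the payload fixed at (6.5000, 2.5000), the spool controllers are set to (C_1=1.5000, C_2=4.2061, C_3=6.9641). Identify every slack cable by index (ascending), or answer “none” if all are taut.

2

i=1: geometric 1.5000 vs commanded 1.5000 ⇒ taut
i=2: geometric 2.9155 vs commanded 4.2061 ⇒ slack
i=3: geometric 6.9642 vs commanded 6.9641 ⇒ taut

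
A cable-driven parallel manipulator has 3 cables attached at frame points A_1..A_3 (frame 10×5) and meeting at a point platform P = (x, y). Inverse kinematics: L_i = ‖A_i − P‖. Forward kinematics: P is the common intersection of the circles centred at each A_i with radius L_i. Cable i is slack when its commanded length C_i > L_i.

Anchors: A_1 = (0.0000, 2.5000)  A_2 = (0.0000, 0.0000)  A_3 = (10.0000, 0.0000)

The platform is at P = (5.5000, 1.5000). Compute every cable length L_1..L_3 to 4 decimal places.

(5.5902, 5.7009, 4.7434)

L_1 = √((0.0000−5.5000)² + (2.5000−1.5000)²) = 5.5902
L_2 = √((0.0000−5.5000)² + (0.0000−1.5000)²) = 5.7009
L_3 = √((10.0000−5.5000)² + (0.0000−1.5000)²) = 4.7434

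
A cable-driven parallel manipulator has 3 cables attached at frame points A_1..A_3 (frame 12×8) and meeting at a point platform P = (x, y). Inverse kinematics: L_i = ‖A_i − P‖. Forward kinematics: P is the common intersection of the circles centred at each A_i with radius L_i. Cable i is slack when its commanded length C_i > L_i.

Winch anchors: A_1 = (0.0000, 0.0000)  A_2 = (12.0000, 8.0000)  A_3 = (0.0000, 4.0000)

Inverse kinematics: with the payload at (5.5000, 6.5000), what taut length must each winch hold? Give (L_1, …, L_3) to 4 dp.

L_1 = √((0.0000−5.5000)² + (0.0000−6.5000)²) = 8.5147
L_2 = √((12.0000−5.5000)² + (8.0000−6.5000)²) = 6.6708
L_3 = √((0.0000−5.5000)² + (4.0000−6.5000)²) = 6.0415

(8.5147, 6.6708, 6.0415)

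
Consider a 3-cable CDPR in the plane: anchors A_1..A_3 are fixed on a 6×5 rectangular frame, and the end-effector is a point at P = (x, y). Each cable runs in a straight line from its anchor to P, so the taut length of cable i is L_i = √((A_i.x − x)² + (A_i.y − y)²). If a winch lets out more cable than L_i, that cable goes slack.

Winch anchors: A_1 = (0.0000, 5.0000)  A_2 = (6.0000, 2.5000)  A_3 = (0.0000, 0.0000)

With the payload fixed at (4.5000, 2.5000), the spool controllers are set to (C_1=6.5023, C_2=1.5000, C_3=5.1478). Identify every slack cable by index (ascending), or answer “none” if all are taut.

cable 1: L_1 = ‖A_1−P‖ = 5.1478;  C_1 = 6.5023 → slack
cable 2: L_2 = ‖A_2−P‖ = 1.5000;  C_2 = 1.5000 → taut
cable 3: L_3 = ‖A_3−P‖ = 5.1478;  C_3 = 5.1478 → taut

1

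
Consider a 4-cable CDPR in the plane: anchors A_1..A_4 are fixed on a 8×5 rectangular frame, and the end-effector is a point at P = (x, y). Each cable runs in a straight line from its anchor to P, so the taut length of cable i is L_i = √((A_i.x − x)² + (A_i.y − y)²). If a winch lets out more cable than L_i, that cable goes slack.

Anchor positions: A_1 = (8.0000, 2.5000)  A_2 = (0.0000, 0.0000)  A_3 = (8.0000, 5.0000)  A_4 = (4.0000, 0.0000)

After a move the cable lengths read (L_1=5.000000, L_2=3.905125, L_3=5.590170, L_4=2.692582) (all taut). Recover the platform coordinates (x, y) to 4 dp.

each cable: (A_i−P)·(A_i−P) = L_i²; let k_i = ‖A_i‖²−L_i²
k_1 = 64.0000+6.2500−25.0000 = 45.2500
row 1: 16.0000x + 5.0000y = 60.5000  (k_2=-15.2500)
row 2: 0.0000x − 5.0000y = -12.5000  (k_3=57.7500)
row 3: 8.0000x + 5.0000y = 36.5000  (k_4=8.7500)
Cramer on rows 1–2 → x = 3.0000, y = 2.5000
check cable 4: ‖A_4−P‖² = 7.2500 ≈ L_4² = 7.2500 ✓

(3.0000, 2.5000)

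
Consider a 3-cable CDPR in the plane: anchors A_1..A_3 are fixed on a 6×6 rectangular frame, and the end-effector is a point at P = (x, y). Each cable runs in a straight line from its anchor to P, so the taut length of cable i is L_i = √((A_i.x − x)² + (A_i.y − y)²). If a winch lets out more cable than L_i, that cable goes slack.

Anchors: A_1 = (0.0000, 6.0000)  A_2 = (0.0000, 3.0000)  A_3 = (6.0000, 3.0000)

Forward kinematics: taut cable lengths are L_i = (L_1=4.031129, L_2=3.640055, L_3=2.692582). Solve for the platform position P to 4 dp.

(3.5000, 4.0000)

each cable: (A_i−P)·(A_i−P) = L_i²; let q_i = ‖A_i‖²−L_i²
q_1 = 0.0000+36.0000−16.2500 = 19.7500
row 1: 0.0000x + 6.0000y = 24.0000  (q_2=-4.2500)
row 2: -12.0000x + 6.0000y = -18.0000  (q_3=37.7500)
Cramer on rows 1–2 → x = 3.5000, y = 4.0000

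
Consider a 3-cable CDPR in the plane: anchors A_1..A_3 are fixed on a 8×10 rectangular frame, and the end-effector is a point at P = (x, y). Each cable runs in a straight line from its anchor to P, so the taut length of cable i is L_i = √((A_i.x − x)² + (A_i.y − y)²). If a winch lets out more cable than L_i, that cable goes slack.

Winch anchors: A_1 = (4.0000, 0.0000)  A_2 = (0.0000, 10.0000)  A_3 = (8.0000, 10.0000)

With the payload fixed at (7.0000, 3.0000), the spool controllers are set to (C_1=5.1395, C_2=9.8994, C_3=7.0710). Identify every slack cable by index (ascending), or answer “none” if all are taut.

1

i=1: geometric 4.2426 vs commanded 5.1395 ⇒ slack
i=2: geometric 9.8995 vs commanded 9.8994 ⇒ taut
i=3: geometric 7.0711 vs commanded 7.0710 ⇒ taut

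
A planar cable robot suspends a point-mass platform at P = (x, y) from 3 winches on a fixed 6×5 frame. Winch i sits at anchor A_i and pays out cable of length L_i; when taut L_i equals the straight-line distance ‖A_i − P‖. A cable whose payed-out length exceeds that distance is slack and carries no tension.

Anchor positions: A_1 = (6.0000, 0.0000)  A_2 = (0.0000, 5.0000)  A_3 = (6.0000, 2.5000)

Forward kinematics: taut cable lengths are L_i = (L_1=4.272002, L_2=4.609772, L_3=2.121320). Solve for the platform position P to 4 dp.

(4.5000, 4.0000)

circle eqns → linear via eq_j − eq_1; set c_j = A_j·A_j − L_j²
c_1 = 36.0000+0.0000−18.2500 = 17.7500
12.0000·x − 10.0000·y = c_1−c_2 = 14.0000
0.0000·x − 5.0000·y = c_1−c_3 = -20.0000
solve first two rows → x=4.5000, y=4.0000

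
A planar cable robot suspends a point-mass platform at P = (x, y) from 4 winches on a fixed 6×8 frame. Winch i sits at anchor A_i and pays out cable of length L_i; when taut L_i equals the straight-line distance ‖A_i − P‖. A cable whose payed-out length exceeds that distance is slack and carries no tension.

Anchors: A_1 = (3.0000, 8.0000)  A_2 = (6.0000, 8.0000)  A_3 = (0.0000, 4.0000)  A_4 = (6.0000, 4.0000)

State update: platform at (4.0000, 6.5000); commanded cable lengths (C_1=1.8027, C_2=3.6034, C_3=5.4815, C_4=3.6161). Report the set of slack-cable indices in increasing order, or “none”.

i=1: geometric 1.8028 vs commanded 1.8027 ⇒ taut
i=2: geometric 2.5000 vs commanded 3.6034 ⇒ slack
i=3: geometric 4.7170 vs commanded 5.4815 ⇒ slack
i=4: geometric 3.2016 vs commanded 3.6161 ⇒ slack

2, 3, 4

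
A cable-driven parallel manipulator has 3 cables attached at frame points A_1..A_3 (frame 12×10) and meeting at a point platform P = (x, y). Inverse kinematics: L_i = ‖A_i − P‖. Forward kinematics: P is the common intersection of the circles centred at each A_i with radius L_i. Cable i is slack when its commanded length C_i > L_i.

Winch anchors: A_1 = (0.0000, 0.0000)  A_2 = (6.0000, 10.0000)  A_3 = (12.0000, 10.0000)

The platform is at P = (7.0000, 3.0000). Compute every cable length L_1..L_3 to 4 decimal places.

(7.6158, 7.0711, 8.6023)

L_1 = √((0.0000−7.0000)² + (0.0000−3.0000)²) = 7.6158
L_2 = √((6.0000−7.0000)² + (10.0000−3.0000)²) = 7.0711
L_3 = √((12.0000−7.0000)² + (10.0000−3.0000)²) = 8.6023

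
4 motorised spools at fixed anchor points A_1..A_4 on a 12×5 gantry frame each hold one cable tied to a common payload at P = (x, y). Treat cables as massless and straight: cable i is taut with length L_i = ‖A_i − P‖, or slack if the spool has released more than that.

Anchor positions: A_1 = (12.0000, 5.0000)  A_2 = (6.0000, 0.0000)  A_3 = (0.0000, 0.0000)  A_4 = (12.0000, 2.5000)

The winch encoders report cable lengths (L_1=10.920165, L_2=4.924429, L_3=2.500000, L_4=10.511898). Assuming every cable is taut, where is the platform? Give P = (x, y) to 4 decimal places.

(1.5000, 2.0000)

circle eqns → linear via eq_j − eq_1; set q_j = A_j·A_j − L_j²
q_1 = 144.0000+25.0000−119.2500 = 49.7500
12.0000·x + 10.0000·y = q_1−q_2 = 38.0000
24.0000·x + 10.0000·y = q_1−q_3 = 56.0000
0.0000·x + 5.0000·y = q_1−q_4 = 10.0000
solve first two rows → x=1.5000, y=2.0000
check cable 4: ‖A_4−P‖² = 110.5000 ≈ L_4² = 110.5000 ✓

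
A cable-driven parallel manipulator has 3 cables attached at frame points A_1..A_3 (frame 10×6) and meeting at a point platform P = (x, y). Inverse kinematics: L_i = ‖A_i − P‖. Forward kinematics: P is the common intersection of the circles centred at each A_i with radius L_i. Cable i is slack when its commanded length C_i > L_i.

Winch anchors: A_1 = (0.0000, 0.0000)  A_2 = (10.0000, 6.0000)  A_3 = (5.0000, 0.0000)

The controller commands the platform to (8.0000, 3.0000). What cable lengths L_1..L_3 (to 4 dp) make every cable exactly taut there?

(8.5440, 3.6056, 4.2426)

cable 1: Δx=-8.0000, Δy=-3.0000; L_1 = √(Δx²+Δy²) = 8.5440
cable 2: Δx=2.0000, Δy=3.0000; L_2 = √(Δx²+Δy²) = 3.6056
cable 3: Δx=-3.0000, Δy=-3.0000; L_3 = √(Δx²+Δy²) = 4.2426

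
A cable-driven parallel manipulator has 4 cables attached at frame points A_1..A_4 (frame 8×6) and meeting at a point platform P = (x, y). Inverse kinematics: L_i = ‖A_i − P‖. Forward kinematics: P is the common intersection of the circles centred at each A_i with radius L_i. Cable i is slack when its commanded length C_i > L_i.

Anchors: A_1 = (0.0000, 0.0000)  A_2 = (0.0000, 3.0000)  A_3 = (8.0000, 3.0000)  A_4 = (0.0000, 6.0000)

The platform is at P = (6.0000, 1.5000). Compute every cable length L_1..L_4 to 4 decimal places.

(6.1847, 6.1847, 2.5000, 7.5000)

L_1: Δ = A_1−P = (-6.0000, -1.5000) → ‖Δ‖ = √38.2500 = 6.1847
L_2: Δ = A_2−P = (-6.0000, 1.5000) → ‖Δ‖ = √38.2500 = 6.1847
L_3: Δ = A_3−P = (2.0000, 1.5000) → ‖Δ‖ = √6.2500 = 2.5000
L_4: Δ = A_4−P = (-6.0000, 4.5000) → ‖Δ‖ = √56.2500 = 7.5000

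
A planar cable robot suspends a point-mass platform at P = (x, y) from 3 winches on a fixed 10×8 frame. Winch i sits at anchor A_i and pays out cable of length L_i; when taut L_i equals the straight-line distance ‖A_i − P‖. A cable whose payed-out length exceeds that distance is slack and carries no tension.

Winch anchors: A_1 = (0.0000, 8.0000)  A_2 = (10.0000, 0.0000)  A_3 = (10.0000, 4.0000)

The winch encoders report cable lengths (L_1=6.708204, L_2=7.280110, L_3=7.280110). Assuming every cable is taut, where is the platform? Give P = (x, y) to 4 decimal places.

circle eqns → linear via eq_j − eq_1; set q_j = A_j·A_j − L_j²
q_1 = 0.0000+64.0000−45.0000 = 19.0000
-20.0000·x + 16.0000·y = q_1−q_2 = -28.0000
-20.0000·x + 8.0000·y = q_1−q_3 = -44.0000
solve first two rows → x=3.0000, y=2.0000

(3.0000, 2.0000)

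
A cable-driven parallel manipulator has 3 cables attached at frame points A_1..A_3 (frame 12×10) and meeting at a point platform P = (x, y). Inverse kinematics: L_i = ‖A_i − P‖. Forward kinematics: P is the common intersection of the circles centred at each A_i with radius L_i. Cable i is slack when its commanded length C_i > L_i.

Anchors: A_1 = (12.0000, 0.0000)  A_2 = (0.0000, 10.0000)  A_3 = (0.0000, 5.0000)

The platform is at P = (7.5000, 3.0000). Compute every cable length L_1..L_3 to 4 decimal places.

(5.4083, 10.2591, 7.7621)

cable 1: Δx=4.5000, Δy=-3.0000; L_1 = √(Δx²+Δy²) = 5.4083
cable 2: Δx=-7.5000, Δy=7.0000; L_2 = √(Δx²+Δy²) = 10.2591
cable 3: Δx=-7.5000, Δy=2.0000; L_3 = √(Δx²+Δy²) = 7.7621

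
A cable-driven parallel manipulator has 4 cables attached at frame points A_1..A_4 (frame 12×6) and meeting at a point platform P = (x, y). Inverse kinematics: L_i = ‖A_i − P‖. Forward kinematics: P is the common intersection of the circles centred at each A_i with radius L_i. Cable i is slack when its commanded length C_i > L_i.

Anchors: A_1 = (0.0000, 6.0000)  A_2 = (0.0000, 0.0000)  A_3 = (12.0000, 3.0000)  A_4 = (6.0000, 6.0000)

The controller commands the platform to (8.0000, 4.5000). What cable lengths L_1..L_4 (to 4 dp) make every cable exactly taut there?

(8.1394, 9.1788, 4.2720, 2.5000)

L_1 = √((0.0000−8.0000)² + (6.0000−4.5000)²) = 8.1394
L_2 = √((0.0000−8.0000)² + (0.0000−4.5000)²) = 9.1788
L_3 = √((12.0000−8.0000)² + (3.0000−4.5000)²) = 4.2720
L_4 = √((6.0000−8.0000)² + (6.0000−4.5000)²) = 2.5000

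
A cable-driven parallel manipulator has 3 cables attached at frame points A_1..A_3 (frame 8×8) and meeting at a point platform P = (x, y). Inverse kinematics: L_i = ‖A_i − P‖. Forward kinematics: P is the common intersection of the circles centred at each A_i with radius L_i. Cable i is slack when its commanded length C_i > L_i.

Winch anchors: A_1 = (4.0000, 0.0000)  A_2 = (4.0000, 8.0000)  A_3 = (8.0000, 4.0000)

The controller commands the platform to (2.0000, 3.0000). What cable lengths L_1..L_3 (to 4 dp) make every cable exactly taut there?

(3.6056, 5.3852, 6.0828)

cable 1: Δx=2.0000, Δy=-3.0000; L_1 = √(Δx²+Δy²) = 3.6056
cable 2: Δx=2.0000, Δy=5.0000; L_2 = √(Δx²+Δy²) = 5.3852
cable 3: Δx=6.0000, Δy=1.0000; L_3 = √(Δx²+Δy²) = 6.0828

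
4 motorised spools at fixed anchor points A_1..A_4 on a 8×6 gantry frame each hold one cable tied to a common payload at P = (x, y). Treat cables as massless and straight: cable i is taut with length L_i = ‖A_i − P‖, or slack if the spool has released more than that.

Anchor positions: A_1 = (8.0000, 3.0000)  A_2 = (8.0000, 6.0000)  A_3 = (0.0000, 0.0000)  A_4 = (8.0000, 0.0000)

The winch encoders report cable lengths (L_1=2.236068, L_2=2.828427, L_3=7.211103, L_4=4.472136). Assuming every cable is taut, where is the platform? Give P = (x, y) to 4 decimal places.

(6.0000, 4.0000)

expand ‖A_i−P‖²=L_i² and subtract eq 1 (q_i ≔ ‖A_i‖²−L_i²)
q_1 = 64.0000+9.0000−5.0000 = 68.0000
eq1−eq2 → [0.0000  -6.0000]·P = -24.0000
eq1−eq3 → [16.0000  6.0000]·P = 120.0000
eq1−eq4 → [0.0000  6.0000]·P = 24.0000
2×2 solve → P = (6.0000, 4.0000)
check cable 4: ‖A_4−P‖² = 20.0000 ≈ L_4² = 20.0000 ✓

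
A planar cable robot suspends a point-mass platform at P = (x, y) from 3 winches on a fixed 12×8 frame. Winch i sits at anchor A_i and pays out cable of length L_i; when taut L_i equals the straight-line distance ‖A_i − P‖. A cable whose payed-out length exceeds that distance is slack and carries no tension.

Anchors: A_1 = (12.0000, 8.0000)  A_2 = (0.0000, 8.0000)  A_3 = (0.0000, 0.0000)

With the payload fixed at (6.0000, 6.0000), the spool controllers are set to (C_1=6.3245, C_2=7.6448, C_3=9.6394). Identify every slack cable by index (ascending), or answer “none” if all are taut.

cable 1: √((6.0000)²+(2.0000)²)=6.3246, C_1=6.3245: taut
cable 2: √((-6.0000)²+(2.0000)²)=6.3246, C_2=7.6448: slack
cable 3: √((-6.0000)²+(-6.0000)²)=8.4853, C_3=9.6394: slack

2, 3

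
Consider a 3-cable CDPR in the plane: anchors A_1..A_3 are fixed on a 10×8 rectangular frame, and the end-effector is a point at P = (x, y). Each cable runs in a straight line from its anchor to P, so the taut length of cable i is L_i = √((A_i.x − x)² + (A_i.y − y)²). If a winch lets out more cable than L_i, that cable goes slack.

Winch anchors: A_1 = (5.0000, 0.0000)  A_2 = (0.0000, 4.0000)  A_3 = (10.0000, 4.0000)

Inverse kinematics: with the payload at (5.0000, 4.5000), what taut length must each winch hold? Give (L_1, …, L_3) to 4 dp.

L_1 = √((5.0000−5.0000)² + (0.0000−4.5000)²) = 4.5000
L_2 = √((0.0000−5.0000)² + (4.0000−4.5000)²) = 5.0249
L_3 = √((10.0000−5.0000)² + (4.0000−4.5000)²) = 5.0249

(4.5000, 5.0249, 5.0249)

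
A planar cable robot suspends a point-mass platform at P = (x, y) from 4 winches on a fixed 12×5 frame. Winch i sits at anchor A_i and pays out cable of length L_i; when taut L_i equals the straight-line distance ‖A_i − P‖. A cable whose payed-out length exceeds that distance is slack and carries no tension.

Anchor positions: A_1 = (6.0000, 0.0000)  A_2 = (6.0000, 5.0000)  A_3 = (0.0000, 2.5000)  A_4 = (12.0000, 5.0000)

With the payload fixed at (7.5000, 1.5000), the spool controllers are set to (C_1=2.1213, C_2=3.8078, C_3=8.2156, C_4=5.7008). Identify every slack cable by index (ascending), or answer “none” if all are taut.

cable 1: L_1 = ‖A_1−P‖ = 2.1213;  C_1 = 2.1213 → taut
cable 2: L_2 = ‖A_2−P‖ = 3.8079;  C_2 = 3.8078 → taut
cable 3: L_3 = ‖A_3−P‖ = 7.5664;  C_3 = 8.2156 → slack
cable 4: L_4 = ‖A_4−P‖ = 5.7009;  C_4 = 5.7008 → taut

3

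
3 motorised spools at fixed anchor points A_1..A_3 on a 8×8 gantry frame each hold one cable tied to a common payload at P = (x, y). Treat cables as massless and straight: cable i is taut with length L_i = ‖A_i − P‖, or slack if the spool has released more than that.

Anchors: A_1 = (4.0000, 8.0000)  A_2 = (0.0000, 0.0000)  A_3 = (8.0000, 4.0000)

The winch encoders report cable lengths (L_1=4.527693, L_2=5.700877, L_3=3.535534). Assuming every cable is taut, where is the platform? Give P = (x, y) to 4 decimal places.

(4.5000, 3.5000)

each cable: (A_i−P)·(A_i−P) = L_i²; let k_i = ‖A_i‖²−L_i²
k_1 = 16.0000+64.0000−20.5000 = 59.5000
row 1: 8.0000x + 16.0000y = 92.0000  (k_2=-32.5000)
row 2: -8.0000x + 8.0000y = -8.0000  (k_3=67.5000)
Cramer on rows 1–2 → x = 4.5000, y = 3.5000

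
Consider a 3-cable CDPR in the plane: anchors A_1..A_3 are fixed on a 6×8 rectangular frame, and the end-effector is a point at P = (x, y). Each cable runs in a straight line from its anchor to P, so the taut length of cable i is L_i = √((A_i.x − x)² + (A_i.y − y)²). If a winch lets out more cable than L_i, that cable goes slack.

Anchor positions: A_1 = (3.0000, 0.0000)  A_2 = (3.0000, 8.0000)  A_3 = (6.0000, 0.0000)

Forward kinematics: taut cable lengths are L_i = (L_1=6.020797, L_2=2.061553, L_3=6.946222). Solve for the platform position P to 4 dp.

(2.5000, 6.0000)

each cable: (A_i−P)·(A_i−P) = L_i²; let k_i = ‖A_i‖²−L_i²
k_1 = 9.0000+0.0000−36.2500 = -27.2500
row 1: 0.0000x − 16.0000y = -96.0000  (k_2=68.7500)
row 2: -6.0000x + 0.0000y = -15.0000  (k_3=-12.2500)
Cramer on rows 1–2 → x = 2.5000, y = 6.0000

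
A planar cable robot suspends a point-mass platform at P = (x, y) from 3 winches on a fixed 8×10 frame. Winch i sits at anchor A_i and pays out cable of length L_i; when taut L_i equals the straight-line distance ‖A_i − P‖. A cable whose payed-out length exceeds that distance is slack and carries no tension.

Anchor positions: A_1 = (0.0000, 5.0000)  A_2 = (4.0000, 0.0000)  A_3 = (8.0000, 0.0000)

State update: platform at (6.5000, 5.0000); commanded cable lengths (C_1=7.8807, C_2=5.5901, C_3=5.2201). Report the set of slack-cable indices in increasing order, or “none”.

i=1: geometric 6.5000 vs commanded 7.8807 ⇒ slack
i=2: geometric 5.5902 vs commanded 5.5901 ⇒ taut
i=3: geometric 5.2202 vs commanded 5.2201 ⇒ taut

1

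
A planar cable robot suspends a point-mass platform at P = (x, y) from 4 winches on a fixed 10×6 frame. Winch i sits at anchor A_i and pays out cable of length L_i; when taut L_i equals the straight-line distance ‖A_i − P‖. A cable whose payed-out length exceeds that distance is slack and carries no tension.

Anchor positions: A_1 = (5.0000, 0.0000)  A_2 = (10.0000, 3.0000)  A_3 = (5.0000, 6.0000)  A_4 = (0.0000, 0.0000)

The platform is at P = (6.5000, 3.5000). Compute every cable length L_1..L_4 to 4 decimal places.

L_1: Δ = A_1−P = (-1.5000, -3.5000) → ‖Δ‖ = √14.5000 = 3.8079
L_2: Δ = A_2−P = (3.5000, -0.5000) → ‖Δ‖ = √12.5000 = 3.5355
L_3: Δ = A_3−P = (-1.5000, 2.5000) → ‖Δ‖ = √8.5000 = 2.9155
L_4: Δ = A_4−P = (-6.5000, -3.5000) → ‖Δ‖ = √54.5000 = 7.3824

(3.8079, 3.5355, 2.9155, 7.3824)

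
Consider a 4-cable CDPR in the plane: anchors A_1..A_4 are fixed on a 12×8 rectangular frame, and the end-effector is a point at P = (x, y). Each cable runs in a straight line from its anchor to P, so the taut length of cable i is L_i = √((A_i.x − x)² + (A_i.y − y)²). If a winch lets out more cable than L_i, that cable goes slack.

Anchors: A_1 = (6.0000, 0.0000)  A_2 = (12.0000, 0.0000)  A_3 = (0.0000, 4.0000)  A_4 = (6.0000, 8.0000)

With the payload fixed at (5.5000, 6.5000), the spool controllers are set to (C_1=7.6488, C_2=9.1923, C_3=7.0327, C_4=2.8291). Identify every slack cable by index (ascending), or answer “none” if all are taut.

i=1: geometric 6.5192 vs commanded 7.6488 ⇒ slack
i=2: geometric 9.1924 vs commanded 9.1923 ⇒ taut
i=3: geometric 6.0415 vs commanded 7.0327 ⇒ slack
i=4: geometric 1.5811 vs commanded 2.8291 ⇒ slack

1, 3, 4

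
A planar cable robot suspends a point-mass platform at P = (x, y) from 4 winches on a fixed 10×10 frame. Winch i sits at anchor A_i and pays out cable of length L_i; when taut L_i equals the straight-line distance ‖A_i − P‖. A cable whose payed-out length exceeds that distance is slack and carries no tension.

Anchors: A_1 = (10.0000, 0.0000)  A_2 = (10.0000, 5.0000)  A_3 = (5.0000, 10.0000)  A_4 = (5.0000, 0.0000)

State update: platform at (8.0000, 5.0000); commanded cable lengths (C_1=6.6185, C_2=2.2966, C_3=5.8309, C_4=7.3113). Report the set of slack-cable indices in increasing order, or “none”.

cable 1: √((2.0000)²+(-5.0000)²)=5.3852, C_1=6.6185: slack
cable 2: √((2.0000)²+(0.0000)²)=2.0000, C_2=2.2966: slack
cable 3: √((-3.0000)²+(5.0000)²)=5.8310, C_3=5.8309: taut
cable 4: √((-3.0000)²+(-5.0000)²)=5.8310, C_4=7.3113: slack

1, 2, 4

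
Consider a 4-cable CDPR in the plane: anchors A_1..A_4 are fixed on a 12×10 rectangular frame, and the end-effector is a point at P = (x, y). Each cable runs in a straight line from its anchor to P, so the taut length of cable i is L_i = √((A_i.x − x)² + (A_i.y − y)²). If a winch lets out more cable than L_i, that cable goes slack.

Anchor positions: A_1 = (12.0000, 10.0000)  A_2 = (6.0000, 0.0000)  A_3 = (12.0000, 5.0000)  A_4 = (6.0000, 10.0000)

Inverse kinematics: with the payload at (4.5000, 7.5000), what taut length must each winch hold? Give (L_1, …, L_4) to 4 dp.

L_1: Δ = A_1−P = (7.5000, 2.5000) → ‖Δ‖ = √62.5000 = 7.9057
L_2: Δ = A_2−P = (1.5000, -7.5000) → ‖Δ‖ = √58.5000 = 7.6485
L_3: Δ = A_3−P = (7.5000, -2.5000) → ‖Δ‖ = √62.5000 = 7.9057
L_4: Δ = A_4−P = (1.5000, 2.5000) → ‖Δ‖ = √8.5000 = 2.9155

(7.9057, 7.6485, 7.9057, 2.9155)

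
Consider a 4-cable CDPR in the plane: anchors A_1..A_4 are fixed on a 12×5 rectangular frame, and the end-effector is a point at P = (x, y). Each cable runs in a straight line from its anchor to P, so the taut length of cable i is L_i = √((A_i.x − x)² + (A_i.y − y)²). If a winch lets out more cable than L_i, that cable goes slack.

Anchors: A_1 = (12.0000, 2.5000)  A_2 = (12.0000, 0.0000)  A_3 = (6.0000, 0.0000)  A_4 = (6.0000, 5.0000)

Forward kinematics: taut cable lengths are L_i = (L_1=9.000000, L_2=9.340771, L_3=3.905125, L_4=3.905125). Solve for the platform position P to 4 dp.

each cable: (A_i−P)·(A_i−P) = L_i²; let q_i = ‖A_i‖²−L_i²
q_1 = 144.0000+6.2500−81.0000 = 69.2500
row 1: 0.0000x + 5.0000y = 12.5000  (q_2=56.7500)
row 2: 12.0000x + 5.0000y = 48.5000  (q_3=20.7500)
row 3: 12.0000x − 5.0000y = 23.5000  (q_4=45.7500)
Cramer on rows 1–2 → x = 3.0000, y = 2.5000
check cable 4: ‖A_4−P‖² = 15.2500 ≈ L_4² = 15.2500 ✓

(3.0000, 2.5000)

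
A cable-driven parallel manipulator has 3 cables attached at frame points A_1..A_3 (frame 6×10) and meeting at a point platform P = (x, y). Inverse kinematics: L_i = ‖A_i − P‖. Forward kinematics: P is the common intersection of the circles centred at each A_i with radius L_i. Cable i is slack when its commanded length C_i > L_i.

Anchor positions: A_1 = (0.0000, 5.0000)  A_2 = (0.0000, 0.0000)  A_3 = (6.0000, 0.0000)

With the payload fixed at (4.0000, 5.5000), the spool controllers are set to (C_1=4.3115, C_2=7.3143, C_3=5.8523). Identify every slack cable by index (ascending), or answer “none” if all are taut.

1, 2

cable 1: √((-4.0000)²+(-0.5000)²)=4.0311, C_1=4.3115: slack
cable 2: √((-4.0000)²+(-5.5000)²)=6.8007, C_2=7.3143: slack
cable 3: √((2.0000)²+(-5.5000)²)=5.8523, C_3=5.8523: taut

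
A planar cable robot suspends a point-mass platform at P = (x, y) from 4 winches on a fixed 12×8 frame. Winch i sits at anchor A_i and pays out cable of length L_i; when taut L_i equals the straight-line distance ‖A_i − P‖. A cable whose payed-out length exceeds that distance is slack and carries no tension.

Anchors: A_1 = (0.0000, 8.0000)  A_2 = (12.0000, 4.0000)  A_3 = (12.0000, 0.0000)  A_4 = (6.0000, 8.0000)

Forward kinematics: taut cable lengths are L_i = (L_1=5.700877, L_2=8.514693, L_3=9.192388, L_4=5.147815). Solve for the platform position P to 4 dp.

circle eqns → linear via eq_j − eq_1; set c_j = A_j·A_j − L_j²
c_1 = 0.0000+64.0000−32.5000 = 31.5000
-24.0000·x + 8.0000·y = c_1−c_2 = -56.0000
-24.0000·x + 16.0000·y = c_1−c_3 = -28.0000
-12.0000·x + 0.0000·y = c_1−c_4 = -42.0000
solve first two rows → x=3.5000, y=3.5000
check cable 4: ‖A_4−P‖² = 26.5000 ≈ L_4² = 26.5000 ✓

(3.5000, 3.5000)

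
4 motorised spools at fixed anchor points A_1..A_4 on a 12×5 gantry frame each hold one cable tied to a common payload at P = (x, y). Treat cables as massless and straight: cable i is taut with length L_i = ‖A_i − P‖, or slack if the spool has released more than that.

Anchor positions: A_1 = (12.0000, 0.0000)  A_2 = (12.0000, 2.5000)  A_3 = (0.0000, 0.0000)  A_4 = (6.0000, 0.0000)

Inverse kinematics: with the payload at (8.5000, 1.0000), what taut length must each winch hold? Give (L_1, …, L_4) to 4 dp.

L_1: Δ = A_1−P = (3.5000, -1.0000) → ‖Δ‖ = √13.2500 = 3.6401
L_2: Δ = A_2−P = (3.5000, 1.5000) → ‖Δ‖ = √14.5000 = 3.8079
L_3: Δ = A_3−P = (-8.5000, -1.0000) → ‖Δ‖ = √73.2500 = 8.5586
L_4: Δ = A_4−P = (-2.5000, -1.0000) → ‖Δ‖ = √7.2500 = 2.6926

(3.6401, 3.8079, 8.5586, 2.6926)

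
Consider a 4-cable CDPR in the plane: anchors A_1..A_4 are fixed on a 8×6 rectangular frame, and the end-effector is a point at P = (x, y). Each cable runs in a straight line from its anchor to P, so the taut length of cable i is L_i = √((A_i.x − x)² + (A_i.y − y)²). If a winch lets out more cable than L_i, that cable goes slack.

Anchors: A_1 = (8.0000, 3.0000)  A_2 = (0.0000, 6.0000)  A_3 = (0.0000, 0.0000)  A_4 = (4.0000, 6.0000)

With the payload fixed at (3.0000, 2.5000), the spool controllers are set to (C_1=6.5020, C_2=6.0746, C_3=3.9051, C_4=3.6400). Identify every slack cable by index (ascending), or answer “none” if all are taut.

1, 2

cable 1: L_1 = ‖A_1−P‖ = 5.0249;  C_1 = 6.5020 → slack
cable 2: L_2 = ‖A_2−P‖ = 4.6098;  C_2 = 6.0746 → slack
cable 3: L_3 = ‖A_3−P‖ = 3.9051;  C_3 = 3.9051 → taut
cable 4: L_4 = ‖A_4−P‖ = 3.6401;  C_4 = 3.6400 → taut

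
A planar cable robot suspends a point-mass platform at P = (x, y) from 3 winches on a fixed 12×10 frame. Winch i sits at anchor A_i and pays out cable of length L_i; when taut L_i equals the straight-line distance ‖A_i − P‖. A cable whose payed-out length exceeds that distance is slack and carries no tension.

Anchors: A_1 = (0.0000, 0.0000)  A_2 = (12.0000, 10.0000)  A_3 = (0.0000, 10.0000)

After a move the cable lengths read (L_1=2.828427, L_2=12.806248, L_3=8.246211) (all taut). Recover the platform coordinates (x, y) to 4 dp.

(2.0000, 2.0000)

expand ‖A_i−P‖²=L_i² and subtract eq 1 (q_i ≔ ‖A_i‖²−L_i²)
q_1 = 0.0000+0.0000−8.0000 = -8.0000
eq1−eq2 → [-24.0000  -20.0000]·P = -88.0000
eq1−eq3 → [0.0000  -20.0000]·P = -40.0000
2×2 solve → P = (2.0000, 2.0000)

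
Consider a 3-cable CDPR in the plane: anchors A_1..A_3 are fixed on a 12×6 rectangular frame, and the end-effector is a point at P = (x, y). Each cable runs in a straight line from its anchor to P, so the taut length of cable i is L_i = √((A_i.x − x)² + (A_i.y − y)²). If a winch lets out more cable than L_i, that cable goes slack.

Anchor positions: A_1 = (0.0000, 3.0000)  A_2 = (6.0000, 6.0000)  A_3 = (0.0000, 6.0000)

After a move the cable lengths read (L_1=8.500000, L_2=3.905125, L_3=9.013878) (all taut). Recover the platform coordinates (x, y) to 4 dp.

expand ‖A_i−P‖²=L_i² and subtract eq 1 (k_i ≔ ‖A_i‖²−L_i²)
k_1 = 0.0000+9.0000−72.2500 = -63.2500
eq1−eq2 → [-12.0000  -6.0000]·P = -120.0000
eq1−eq3 → [0.0000  -6.0000]·P = -18.0000
2×2 solve → P = (8.5000, 3.0000)

(8.5000, 3.0000)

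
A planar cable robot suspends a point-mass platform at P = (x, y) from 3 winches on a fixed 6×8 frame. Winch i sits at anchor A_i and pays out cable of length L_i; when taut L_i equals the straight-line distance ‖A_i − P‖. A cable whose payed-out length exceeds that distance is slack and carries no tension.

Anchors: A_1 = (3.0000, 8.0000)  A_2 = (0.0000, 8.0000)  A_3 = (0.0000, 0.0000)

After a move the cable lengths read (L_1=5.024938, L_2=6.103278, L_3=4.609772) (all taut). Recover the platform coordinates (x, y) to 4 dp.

each cable: (A_i−P)·(A_i−P) = L_i²; let c_i = ‖A_i‖²−L_i²
c_1 = 9.0000+64.0000−25.2500 = 47.7500
row 1: 6.0000x + 0.0000y = 21.0000  (c_2=26.7500)
row 2: 6.0000x + 16.0000y = 69.0000  (c_3=-21.2500)
Cramer on rows 1–2 → x = 3.5000, y = 3.0000

(3.5000, 3.0000)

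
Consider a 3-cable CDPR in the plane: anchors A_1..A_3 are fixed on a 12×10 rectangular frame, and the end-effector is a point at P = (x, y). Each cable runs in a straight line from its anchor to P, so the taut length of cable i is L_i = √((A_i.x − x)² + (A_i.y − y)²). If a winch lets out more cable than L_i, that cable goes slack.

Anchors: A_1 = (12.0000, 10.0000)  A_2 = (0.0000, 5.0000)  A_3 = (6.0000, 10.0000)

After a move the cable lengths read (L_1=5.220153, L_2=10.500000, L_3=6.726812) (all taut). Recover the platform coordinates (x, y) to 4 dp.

(10.5000, 5.0000)

expand ‖A_i−P‖²=L_i² and subtract eq 1 (c_i ≔ ‖A_i‖²−L_i²)
c_1 = 144.0000+100.0000−27.2500 = 216.7500
eq1−eq2 → [24.0000  10.0000]·P = 302.0000
eq1−eq3 → [12.0000  0.0000]·P = 126.0000
2×2 solve → P = (10.5000, 5.0000)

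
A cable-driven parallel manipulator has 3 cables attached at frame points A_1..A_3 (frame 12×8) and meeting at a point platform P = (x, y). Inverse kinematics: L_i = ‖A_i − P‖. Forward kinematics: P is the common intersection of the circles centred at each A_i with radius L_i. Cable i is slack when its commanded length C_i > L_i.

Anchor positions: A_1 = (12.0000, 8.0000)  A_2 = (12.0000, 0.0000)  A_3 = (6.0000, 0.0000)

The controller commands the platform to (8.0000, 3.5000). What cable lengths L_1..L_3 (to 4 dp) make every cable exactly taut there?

L_1: Δ = A_1−P = (4.0000, 4.5000) → ‖Δ‖ = √36.2500 = 6.0208
L_2: Δ = A_2−P = (4.0000, -3.5000) → ‖Δ‖ = √28.2500 = 5.3151
L_3: Δ = A_3−P = (-2.0000, -3.5000) → ‖Δ‖ = √16.2500 = 4.0311

(6.0208, 5.3151, 4.0311)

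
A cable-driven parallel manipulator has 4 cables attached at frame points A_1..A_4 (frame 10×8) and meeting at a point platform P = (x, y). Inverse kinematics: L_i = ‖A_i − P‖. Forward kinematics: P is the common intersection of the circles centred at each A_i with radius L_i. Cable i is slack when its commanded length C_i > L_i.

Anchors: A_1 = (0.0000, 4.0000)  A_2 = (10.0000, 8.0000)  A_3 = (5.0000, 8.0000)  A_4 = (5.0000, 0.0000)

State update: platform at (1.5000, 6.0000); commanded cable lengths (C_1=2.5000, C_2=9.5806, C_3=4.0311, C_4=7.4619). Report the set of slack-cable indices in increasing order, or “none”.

i=1: geometric 2.5000 vs commanded 2.5000 ⇒ taut
i=2: geometric 8.7321 vs commanded 9.5806 ⇒ slack
i=3: geometric 4.0311 vs commanded 4.0311 ⇒ taut
i=4: geometric 6.9462 vs commanded 7.4619 ⇒ slack

2, 4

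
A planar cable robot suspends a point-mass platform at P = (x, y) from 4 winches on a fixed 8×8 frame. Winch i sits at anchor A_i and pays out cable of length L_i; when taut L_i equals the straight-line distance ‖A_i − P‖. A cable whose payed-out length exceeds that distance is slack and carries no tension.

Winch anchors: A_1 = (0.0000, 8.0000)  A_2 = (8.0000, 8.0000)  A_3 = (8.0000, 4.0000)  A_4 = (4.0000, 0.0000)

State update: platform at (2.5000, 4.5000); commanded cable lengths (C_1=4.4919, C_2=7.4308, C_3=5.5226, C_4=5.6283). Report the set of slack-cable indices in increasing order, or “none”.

cable 1: √((-2.5000)²+(3.5000)²)=4.3012, C_1=4.4919: slack
cable 2: √((5.5000)²+(3.5000)²)=6.5192, C_2=7.4308: slack
cable 3: √((5.5000)²+(-0.5000)²)=5.5227, C_3=5.5226: taut
cable 4: √((1.5000)²+(-4.5000)²)=4.7434, C_4=5.6283: slack

1, 2, 4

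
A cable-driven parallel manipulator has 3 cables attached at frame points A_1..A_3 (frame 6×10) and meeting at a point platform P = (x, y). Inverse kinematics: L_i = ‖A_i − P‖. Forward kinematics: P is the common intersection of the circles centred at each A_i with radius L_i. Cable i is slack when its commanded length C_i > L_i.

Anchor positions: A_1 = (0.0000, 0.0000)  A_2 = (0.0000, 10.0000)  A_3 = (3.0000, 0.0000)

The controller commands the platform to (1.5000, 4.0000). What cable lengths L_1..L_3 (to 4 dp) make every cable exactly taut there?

L_1 = √((0.0000−1.5000)² + (0.0000−4.0000)²) = 4.2720
L_2 = √((0.0000−1.5000)² + (10.0000−4.0000)²) = 6.1847
L_3 = √((3.0000−1.5000)² + (0.0000−4.0000)²) = 4.2720

(4.2720, 6.1847, 4.2720)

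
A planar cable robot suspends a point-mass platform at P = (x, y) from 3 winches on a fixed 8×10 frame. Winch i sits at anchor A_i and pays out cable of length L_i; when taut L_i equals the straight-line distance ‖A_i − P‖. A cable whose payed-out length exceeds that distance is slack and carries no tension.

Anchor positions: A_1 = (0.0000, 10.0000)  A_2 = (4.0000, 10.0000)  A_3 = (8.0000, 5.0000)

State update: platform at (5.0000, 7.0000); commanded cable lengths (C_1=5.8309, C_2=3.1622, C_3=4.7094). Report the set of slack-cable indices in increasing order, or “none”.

i=1: geometric 5.8310 vs commanded 5.8309 ⇒ taut
i=2: geometric 3.1623 vs commanded 3.1622 ⇒ taut
i=3: geometric 3.6056 vs commanded 4.7094 ⇒ slack

3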